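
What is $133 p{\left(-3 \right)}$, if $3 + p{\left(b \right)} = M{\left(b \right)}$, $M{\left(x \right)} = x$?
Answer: $-798$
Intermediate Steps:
$p{\left(b \right)} = -3 + b$
$133 p{\left(-3 \right)} = 133 \left(-3 - 3\right) = 133 \left(-6\right) = -798$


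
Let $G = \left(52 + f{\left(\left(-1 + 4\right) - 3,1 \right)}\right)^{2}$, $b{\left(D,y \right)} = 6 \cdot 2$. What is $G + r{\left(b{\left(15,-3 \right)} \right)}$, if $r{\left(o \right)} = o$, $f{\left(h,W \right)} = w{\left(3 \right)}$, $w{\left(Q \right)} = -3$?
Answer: $2413$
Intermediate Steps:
$b{\left(D,y \right)} = 12$
$f{\left(h,W \right)} = -3$
$G = 2401$ ($G = \left(52 - 3\right)^{2} = 49^{2} = 2401$)
$G + r{\left(b{\left(15,-3 \right)} \right)} = 2401 + 12 = 2413$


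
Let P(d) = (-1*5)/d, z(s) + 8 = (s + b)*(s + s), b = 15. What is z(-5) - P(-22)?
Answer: -2381/22 ≈ -108.23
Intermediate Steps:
z(s) = -8 + 2*s*(15 + s) (z(s) = -8 + (s + 15)*(s + s) = -8 + (15 + s)*(2*s) = -8 + 2*s*(15 + s))
P(d) = -5/d
z(-5) - P(-22) = (-8 + 2*(-5)² + 30*(-5)) - (-5)/(-22) = (-8 + 2*25 - 150) - (-5)*(-1)/22 = (-8 + 50 - 150) - 1*5/22 = -108 - 5/22 = -2381/22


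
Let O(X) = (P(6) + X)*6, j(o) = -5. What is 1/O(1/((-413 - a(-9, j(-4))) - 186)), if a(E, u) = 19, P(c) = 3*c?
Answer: 103/11123 ≈ 0.0092601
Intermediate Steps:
O(X) = 108 + 6*X (O(X) = (3*6 + X)*6 = (18 + X)*6 = 108 + 6*X)
1/O(1/((-413 - a(-9, j(-4))) - 186)) = 1/(108 + 6/((-413 - 1*19) - 186)) = 1/(108 + 6/((-413 - 19) - 186)) = 1/(108 + 6/(-432 - 186)) = 1/(108 + 6/(-618)) = 1/(108 + 6*(-1/618)) = 1/(108 - 1/103) = 1/(11123/103) = 103/11123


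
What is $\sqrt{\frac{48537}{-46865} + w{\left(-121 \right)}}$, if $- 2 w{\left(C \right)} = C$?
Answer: $\frac{\sqrt{522412684430}}{93730} \approx 7.7113$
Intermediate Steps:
$w{\left(C \right)} = - \frac{C}{2}$
$\sqrt{\frac{48537}{-46865} + w{\left(-121 \right)}} = \sqrt{\frac{48537}{-46865} - - \frac{121}{2}} = \sqrt{48537 \left(- \frac{1}{46865}\right) + \frac{121}{2}} = \sqrt{- \frac{48537}{46865} + \frac{121}{2}} = \sqrt{\frac{5573591}{93730}} = \frac{\sqrt{522412684430}}{93730}$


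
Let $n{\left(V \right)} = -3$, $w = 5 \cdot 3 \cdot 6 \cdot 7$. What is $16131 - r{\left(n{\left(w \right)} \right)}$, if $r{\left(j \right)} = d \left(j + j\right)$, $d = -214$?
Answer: $14847$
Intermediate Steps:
$w = 630$ ($w = 15 \cdot 6 \cdot 7 = 90 \cdot 7 = 630$)
$r{\left(j \right)} = - 428 j$ ($r{\left(j \right)} = - 214 \left(j + j\right) = - 214 \cdot 2 j = - 428 j$)
$16131 - r{\left(n{\left(w \right)} \right)} = 16131 - \left(-428\right) \left(-3\right) = 16131 - 1284 = 14847$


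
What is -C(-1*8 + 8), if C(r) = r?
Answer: 0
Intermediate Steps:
-C(-1*8 + 8) = -(-1*8 + 8) = -(-8 + 8) = -1*0 = 0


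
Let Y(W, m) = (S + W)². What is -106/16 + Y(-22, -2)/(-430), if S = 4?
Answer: -12691/1720 ≈ -7.3785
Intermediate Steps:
Y(W, m) = (4 + W)²
-106/16 + Y(-22, -2)/(-430) = -106/16 + (4 - 22)²/(-430) = -106*1/16 + (-18)²*(-1/430) = -53/8 + 324*(-1/430) = -53/8 - 162/215 = -12691/1720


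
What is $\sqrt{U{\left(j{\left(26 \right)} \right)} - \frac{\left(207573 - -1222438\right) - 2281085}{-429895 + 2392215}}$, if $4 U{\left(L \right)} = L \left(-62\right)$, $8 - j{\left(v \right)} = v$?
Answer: $\frac{\sqrt{67250957426330}}{490580} \approx 16.716$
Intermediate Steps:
$j{\left(v \right)} = 8 - v$
$U{\left(L \right)} = - \frac{31 L}{2}$ ($U{\left(L \right)} = \frac{L \left(-62\right)}{4} = \frac{\left(-62\right) L}{4} = - \frac{31 L}{2}$)
$\sqrt{U{\left(j{\left(26 \right)} \right)} - \frac{\left(207573 - -1222438\right) - 2281085}{-429895 + 2392215}} = \sqrt{- \frac{31 \left(8 - 26\right)}{2} - \frac{\left(207573 - -1222438\right) - 2281085}{-429895 + 2392215}} = \sqrt{- \frac{31 \left(8 - 26\right)}{2} - \frac{\left(207573 + 1222438\right) - 2281085}{1962320}} = \sqrt{\left(- \frac{31}{2}\right) \left(-18\right) - \left(1430011 - 2281085\right) \frac{1}{1962320}} = \sqrt{279 - \left(-851074\right) \frac{1}{1962320}} = \sqrt{279 - - \frac{425537}{981160}} = \sqrt{279 + \frac{425537}{981160}} = \sqrt{\frac{274169177}{981160}} = \frac{\sqrt{67250957426330}}{490580}$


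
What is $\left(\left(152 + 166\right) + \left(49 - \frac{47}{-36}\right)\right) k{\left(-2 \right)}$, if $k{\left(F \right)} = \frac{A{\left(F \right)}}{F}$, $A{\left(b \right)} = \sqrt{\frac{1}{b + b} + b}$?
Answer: $- \frac{13259 i}{48} \approx - 276.23 i$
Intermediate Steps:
$A{\left(b \right)} = \sqrt{b + \frac{1}{2 b}}$ ($A{\left(b \right)} = \sqrt{\frac{1}{2 b} + b} = \sqrt{b + \frac{1}{2 b}}$)
$k{\left(F \right)} = \frac{\sqrt{\frac{2}{F} + 4 F}}{2 F}$ ($k{\left(F \right)} = \frac{\frac{1}{2} \sqrt{\frac{2}{F} + 4 F}}{F} = \frac{\sqrt{\frac{2}{F} + 4 F}}{2 F}$)
$\left(\left(152 + 166\right) + \left(49 - \frac{47}{-36}\right)\right) k{\left(-2 \right)} = \left(\left(152 + 166\right) + \left(49 - \frac{47}{-36}\right)\right) \frac{\sqrt{\frac{2}{-2} + 4 \left(-2\right)}}{2 \left(-2\right)} = \left(318 + \left(49 - 47 \left(- \frac{1}{36}\right)\right)\right) \frac{1}{2} \left(- \frac{1}{2}\right) \sqrt{2 \left(- \frac{1}{2}\right) - 8} = \left(318 + \left(49 - - \frac{47}{36}\right)\right) \frac{1}{2} \left(- \frac{1}{2}\right) \sqrt{-1 - 8} = \left(318 + \left(49 + \frac{47}{36}\right)\right) \frac{1}{2} \left(- \frac{1}{2}\right) \sqrt{-9} = \left(318 + \frac{1811}{36}\right) \frac{1}{2} \left(- \frac{1}{2}\right) 3 i = \frac{13259 \left(- \frac{3 i}{4}\right)}{36} = - \frac{13259 i}{48}$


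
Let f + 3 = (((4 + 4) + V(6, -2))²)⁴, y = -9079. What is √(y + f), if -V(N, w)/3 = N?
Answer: 3*√11110102 ≈ 9999.5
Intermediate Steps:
V(N, w) = -3*N
f = 99999997 (f = -3 + (((4 + 4) - 3*6)²)⁴ = -3 + ((8 - 18)²)⁴ = -3 + ((-10)²)⁴ = -3 + 100⁴ = -3 + 100000000 = 99999997)
√(y + f) = √(-9079 + 99999997) = √99990918 = 3*√11110102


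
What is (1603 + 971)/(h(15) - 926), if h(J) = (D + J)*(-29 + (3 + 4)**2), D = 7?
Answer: -143/27 ≈ -5.2963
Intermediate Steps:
h(J) = 140 + 20*J (h(J) = (7 + J)*(-29 + (3 + 4)**2) = (7 + J)*(-29 + 7**2) = (7 + J)*(-29 + 49) = (7 + J)*20 = 140 + 20*J)
(1603 + 971)/(h(15) - 926) = (1603 + 971)/((140 + 20*15) - 926) = 2574/((140 + 300) - 926) = 2574/(440 - 926) = 2574/(-486) = 2574*(-1/486) = -143/27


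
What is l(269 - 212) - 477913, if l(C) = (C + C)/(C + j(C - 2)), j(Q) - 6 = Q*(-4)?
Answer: -75032455/157 ≈ -4.7791e+5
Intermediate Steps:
j(Q) = 6 - 4*Q (j(Q) = 6 + Q*(-4) = 6 - 4*Q)
l(C) = 2*C/(14 - 3*C) (l(C) = (C + C)/(C + (6 - 4*(C - 2))) = (2*C)/(C + (6 - 4*(-2 + C))) = (2*C)/(C + (6 + (8 - 4*C))) = (2*C)/(C + (14 - 4*C)) = (2*C)/(14 - 3*C) = 2*C/(14 - 3*C))
l(269 - 212) - 477913 = 2*(269 - 212)/(14 - 3*(269 - 212)) - 477913 = 2*57/(14 - 3*57) - 477913 = 2*57/(14 - 171) - 477913 = 2*57/(-157) - 477913 = 2*57*(-1/157) - 477913 = -114/157 - 477913 = -75032455/157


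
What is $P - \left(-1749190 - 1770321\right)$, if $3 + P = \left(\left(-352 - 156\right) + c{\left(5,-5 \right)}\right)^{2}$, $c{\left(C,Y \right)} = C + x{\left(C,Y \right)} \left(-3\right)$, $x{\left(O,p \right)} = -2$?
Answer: $3766517$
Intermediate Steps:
$c{\left(C,Y \right)} = 6 + C$ ($c{\left(C,Y \right)} = C - -6 = C + 6 = 6 + C$)
$P = 247006$ ($P = -3 + \left(\left(-352 - 156\right) + \left(6 + 5\right)\right)^{2} = -3 + \left(\left(-352 + \left(-279 + 123\right)\right) + 11\right)^{2} = -3 + \left(\left(-352 - 156\right) + 11\right)^{2} = -3 + \left(-508 + 11\right)^{2} = -3 + \left(-497\right)^{2} = -3 + 247009 = 247006$)
$P - \left(-1749190 - 1770321\right) = 247006 - \left(-1749190 - 1770321\right) = 247006 - -3519511 = 247006 + 3519511 = 3766517$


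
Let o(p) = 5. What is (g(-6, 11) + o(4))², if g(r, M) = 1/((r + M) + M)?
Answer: 6561/256 ≈ 25.629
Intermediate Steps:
g(r, M) = 1/(r + 2*M) (g(r, M) = 1/((M + r) + M) = 1/(r + 2*M))
(g(-6, 11) + o(4))² = (1/(-6 + 2*11) + 5)² = (1/(-6 + 22) + 5)² = (1/16 + 5)² = (81/16)² = 6561/256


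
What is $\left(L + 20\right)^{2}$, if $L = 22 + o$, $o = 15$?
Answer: $3249$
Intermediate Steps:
$L = 37$ ($L = 22 + 15 = 37$)
$\left(L + 20\right)^{2} = \left(37 + 20\right)^{2} = 57^{2} = 3249$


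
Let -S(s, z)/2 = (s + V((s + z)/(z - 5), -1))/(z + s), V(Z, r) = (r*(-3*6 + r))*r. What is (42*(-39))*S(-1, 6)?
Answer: -13104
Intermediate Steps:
V(Z, r) = r²*(-18 + r) (V(Z, r) = (r*(-18 + r))*r = r²*(-18 + r))
S(s, z) = -2*(-19 + s)/(s + z) (S(s, z) = -2*(s + (-1)²*(-18 - 1))/(z + s) = -2*(s + 1*(-19))/(s + z) = -2*(s - 19)/(s + z) = -2*(-19 + s)/(s + z))
(42*(-39))*S(-1, 6) = (42*(-39))*(2*(19 - 1*(-1))/(-1 + 6)) = -3276*(19 + 1)/5 = -3276*20/5 = -1638*8 = -13104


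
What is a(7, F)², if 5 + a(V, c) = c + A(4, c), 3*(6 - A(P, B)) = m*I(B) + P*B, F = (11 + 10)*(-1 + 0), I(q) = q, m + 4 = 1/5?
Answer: 8649/25 ≈ 345.96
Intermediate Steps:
m = -19/5 (m = -4 + 1/5 = -4 + ⅕ = -19/5 ≈ -3.8000)
F = -21 (F = 21*(-1) = -21)
A(P, B) = 6 + 19*B/15 - B*P/3 (A(P, B) = 6 - (-19*B/5 + P*B)/3 = 6 - (-19*B/5 + B*P)/3 = 6 + (19*B/15 - B*P/3) = 6 + 19*B/15 - B*P/3)
a(V, c) = 1 + 14*c/15 (a(V, c) = -5 + (c + (6 + 19*c/15 - ⅓*c*4)) = -5 + (c + (6 + 19*c/15 - 4*c/3)) = -5 + (c + (6 - c/15)) = -5 + (6 + 14*c/15) = 1 + 14*c/15)
a(7, F)² = (1 + (14/15)*(-21))² = (1 - 98/5)² = (-93/5)² = 8649/25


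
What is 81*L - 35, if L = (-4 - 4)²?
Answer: 5149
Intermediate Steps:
L = 64 (L = (-8)² = 64)
81*L - 35 = 81*64 - 35 = 5184 - 35 = 5149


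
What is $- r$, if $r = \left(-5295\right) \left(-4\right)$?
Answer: $-21180$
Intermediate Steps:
$r = 21180$
$- r = \left(-1\right) 21180 = -21180$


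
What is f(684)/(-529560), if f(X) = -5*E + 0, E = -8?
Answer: -1/13239 ≈ -7.5534e-5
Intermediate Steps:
f(X) = 40 (f(X) = -5*(-8) + 0 = 40 + 0 = 40)
f(684)/(-529560) = 40/(-529560) = 40*(-1/529560) = -1/13239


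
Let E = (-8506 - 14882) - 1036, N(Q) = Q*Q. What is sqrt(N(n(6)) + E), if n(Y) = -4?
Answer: 6*I*sqrt(678) ≈ 156.23*I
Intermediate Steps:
N(Q) = Q**2
E = -24424 (E = -23388 - 1036 = -24424)
sqrt(N(n(6)) + E) = sqrt((-4)**2 - 24424) = sqrt(16 - 24424) = sqrt(-24408) = 6*I*sqrt(678)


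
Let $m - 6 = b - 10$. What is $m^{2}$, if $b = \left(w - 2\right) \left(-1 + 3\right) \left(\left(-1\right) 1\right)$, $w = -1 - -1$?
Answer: $0$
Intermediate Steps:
$w = 0$ ($w = -1 + 1 = 0$)
$b = 4$ ($b = \left(0 - 2\right) \left(-1 + 3\right) \left(\left(-1\right) 1\right) = - 2 \cdot 2 \left(-1\right) = \left(-2\right) \left(-2\right) = 4$)
$m = 0$ ($m = 6 + \left(4 - 10\right) = 6 - 6 = 0$)
$m^{2} = 0^{2} = 0$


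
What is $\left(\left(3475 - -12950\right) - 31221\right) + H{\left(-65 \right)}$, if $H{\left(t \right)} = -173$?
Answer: $-14969$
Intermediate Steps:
$\left(\left(3475 - -12950\right) - 31221\right) + H{\left(-65 \right)} = \left(\left(3475 - -12950\right) - 31221\right) - 173 = \left(\left(3475 + 12950\right) - 31221\right) - 173 = \left(16425 - 31221\right) - 173 = -14796 - 173 = -14969$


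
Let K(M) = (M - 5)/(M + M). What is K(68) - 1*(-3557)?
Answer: 483815/136 ≈ 3557.5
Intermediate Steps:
K(M) = (-5 + M)/(2*M) (K(M) = (-5 + M)/((2*M)) = (-5 + M)*(1/(2*M)) = (-5 + M)/(2*M))
K(68) - 1*(-3557) = (½)*(-5 + 68)/68 - 1*(-3557) = (½)*(1/68)*63 + 3557 = 63/136 + 3557 = 483815/136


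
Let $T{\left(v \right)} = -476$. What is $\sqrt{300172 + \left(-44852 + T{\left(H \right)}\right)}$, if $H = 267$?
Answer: $6 \sqrt{7079} \approx 504.82$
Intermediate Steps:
$\sqrt{300172 + \left(-44852 + T{\left(H \right)}\right)} = \sqrt{300172 - 45328} = \sqrt{254844} = 6 \sqrt{7079}$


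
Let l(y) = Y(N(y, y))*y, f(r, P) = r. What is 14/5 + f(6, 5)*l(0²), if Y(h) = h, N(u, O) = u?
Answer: 14/5 ≈ 2.8000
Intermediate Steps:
l(y) = y² (l(y) = y*y = y²)
14/5 + f(6, 5)*l(0²) = 14/5 + 6*(0²)² = 14*(⅕) + 6*0² = 14/5 + 6*0 = 14/5 + 0 = 14/5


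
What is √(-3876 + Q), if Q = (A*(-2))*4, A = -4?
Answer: 62*I ≈ 62.0*I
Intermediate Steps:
Q = 32 (Q = -4*(-2)*4 = 8*4 = 32)
√(-3876 + Q) = √(-3876 + 32) = √(-3844) = 62*I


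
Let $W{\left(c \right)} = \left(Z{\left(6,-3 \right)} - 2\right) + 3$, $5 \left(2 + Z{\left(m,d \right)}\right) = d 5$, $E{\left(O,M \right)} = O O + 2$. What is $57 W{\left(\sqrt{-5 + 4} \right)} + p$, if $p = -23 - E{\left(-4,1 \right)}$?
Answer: $-269$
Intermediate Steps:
$E{\left(O,M \right)} = 2 + O^{2}$ ($E{\left(O,M \right)} = O^{2} + 2 = 2 + O^{2}$)
$Z{\left(m,d \right)} = -2 + d$ ($Z{\left(m,d \right)} = -2 + \frac{d 5}{5} = -2 + \frac{5 d}{5} = -2 + d$)
$W{\left(c \right)} = -4$ ($W{\left(c \right)} = \left(\left(-2 - 3\right) - 2\right) + 3 = \left(-5 - 2\right) + 3 = -7 + 3 = -4$)
$p = -41$ ($p = -23 - \left(2 + \left(-4\right)^{2}\right) = -23 - \left(2 + 16\right) = -23 - 18 = -41$)
$57 W{\left(\sqrt{-5 + 4} \right)} + p = 57 \left(-4\right) - 41 = -228 - 41 = -269$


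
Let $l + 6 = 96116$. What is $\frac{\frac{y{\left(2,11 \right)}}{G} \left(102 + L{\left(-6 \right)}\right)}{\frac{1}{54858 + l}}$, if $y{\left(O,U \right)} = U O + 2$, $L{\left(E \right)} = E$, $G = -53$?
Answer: $- \frac{347830272}{53} \approx -6.5628 \cdot 10^{6}$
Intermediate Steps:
$l = 96110$ ($l = -6 + 96116 = 96110$)
$y{\left(O,U \right)} = 2 + O U$ ($y{\left(O,U \right)} = O U + 2 = 2 + O U$)
$\frac{\frac{y{\left(2,11 \right)}}{G} \left(102 + L{\left(-6 \right)}\right)}{\frac{1}{54858 + l}} = \frac{\frac{2 + 2 \cdot 11}{-53} \left(102 - 6\right)}{\frac{1}{54858 + 96110}} = \frac{\left(2 + 22\right) \left(- \frac{1}{53}\right) 96}{\frac{1}{150968}} = 24 \left(- \frac{1}{53}\right) 96 \frac{1}{\frac{1}{150968}} = \left(- \frac{24}{53}\right) 96 \cdot 150968 = \left(- \frac{2304}{53}\right) 150968 = - \frac{347830272}{53}$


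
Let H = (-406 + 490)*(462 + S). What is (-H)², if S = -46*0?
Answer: 1506060864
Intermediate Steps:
S = 0
H = 38808 (H = (-406 + 490)*(462 + 0) = 84*462 = 38808)
(-H)² = (-1*38808)² = (-38808)² = 1506060864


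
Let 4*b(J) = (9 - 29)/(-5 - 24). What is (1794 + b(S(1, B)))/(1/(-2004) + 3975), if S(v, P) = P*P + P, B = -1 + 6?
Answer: 104270124/231011071 ≈ 0.45136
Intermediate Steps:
B = 5
S(v, P) = P + P² (S(v, P) = P² + P = P + P²)
b(J) = 5/29 (b(J) = ((9 - 29)/(-5 - 24))/4 = (-20/(-29))/4 = (-20*(-1/29))/4 = (¼)*(20/29) = 5/29)
(1794 + b(S(1, B)))/(1/(-2004) + 3975) = (1794 + 5/29)/(1/(-2004) + 3975) = 52031/(29*(-1/2004 + 3975)) = 52031/(29*(7965899/2004)) = (52031/29)*(2004/7965899) = 104270124/231011071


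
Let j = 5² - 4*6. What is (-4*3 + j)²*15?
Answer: 1815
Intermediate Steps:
j = 1 (j = 25 - 24 = 1)
(-4*3 + j)²*15 = (-4*3 + 1)²*15 = (-12 + 1)²*15 = (-11)²*15 = 121*15 = 1815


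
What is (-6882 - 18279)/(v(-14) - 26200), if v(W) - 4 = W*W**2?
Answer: 25161/28940 ≈ 0.86942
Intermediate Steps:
v(W) = 4 + W**3 (v(W) = 4 + W*W**2 = 4 + W**3)
(-6882 - 18279)/(v(-14) - 26200) = (-6882 - 18279)/((4 + (-14)**3) - 26200) = -25161/((4 - 2744) - 26200) = -25161/(-2740 - 26200) = -25161/(-28940) = -25161*(-1/28940) = 25161/28940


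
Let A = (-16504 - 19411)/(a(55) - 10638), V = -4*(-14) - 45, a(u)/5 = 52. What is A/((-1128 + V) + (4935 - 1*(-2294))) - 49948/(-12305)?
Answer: 3168660356603/780510284480 ≈ 4.0597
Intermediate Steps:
a(u) = 260 (a(u) = 5*52 = 260)
V = 11 (V = 56 - 45 = 11)
A = 35915/10378 (A = (-16504 - 19411)/(260 - 10638) = -35915/(-10378) = -35915*(-1/10378) = 35915/10378 ≈ 3.4607)
A/((-1128 + V) + (4935 - 1*(-2294))) - 49948/(-12305) = 35915/(10378*((-1128 + 11) + (4935 - 1*(-2294)))) - 49948/(-12305) = 35915/(10378*(-1117 + (4935 + 2294))) - 49948*(-1/12305) = 35915/(10378*(-1117 + 7229)) + 49948/12305 = (35915/10378)/6112 + 49948/12305 = (35915/10378)*(1/6112) + 49948/12305 = 35915/63430336 + 49948/12305 = 3168660356603/780510284480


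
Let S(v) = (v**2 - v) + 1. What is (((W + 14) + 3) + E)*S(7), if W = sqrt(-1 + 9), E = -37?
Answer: -860 + 86*sqrt(2) ≈ -738.38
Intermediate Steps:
S(v) = 1 + v**2 - v
W = 2*sqrt(2) (W = sqrt(8) = 2*sqrt(2) ≈ 2.8284)
(((W + 14) + 3) + E)*S(7) = (((2*sqrt(2) + 14) + 3) - 37)*(1 + 7**2 - 1*7) = (((14 + 2*sqrt(2)) + 3) - 37)*(1 + 49 - 7) = ((17 + 2*sqrt(2)) - 37)*43 = (-20 + 2*sqrt(2))*43 = -860 + 86*sqrt(2)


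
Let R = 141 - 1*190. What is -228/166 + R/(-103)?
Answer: -7675/8549 ≈ -0.89777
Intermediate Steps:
R = -49 (R = 141 - 190 = -49)
-228/166 + R/(-103) = -228/166 - 49/(-103) = -228*1/166 - 49*(-1/103) = -114/83 + 49/103 = -7675/8549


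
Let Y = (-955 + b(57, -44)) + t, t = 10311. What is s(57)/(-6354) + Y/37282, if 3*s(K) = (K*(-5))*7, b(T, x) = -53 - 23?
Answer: 41878825/118444914 ≈ 0.35357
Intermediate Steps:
b(T, x) = -76
s(K) = -35*K/3 (s(K) = ((K*(-5))*7)/3 = (-5*K*7)/3 = (-35*K)/3 = -35*K/3)
Y = 9280 (Y = (-955 - 76) + 10311 = -1031 + 10311 = 9280)
s(57)/(-6354) + Y/37282 = -35/3*57/(-6354) + 9280/37282 = -665*(-1/6354) + 9280*(1/37282) = 665/6354 + 4640/18641 = 41878825/118444914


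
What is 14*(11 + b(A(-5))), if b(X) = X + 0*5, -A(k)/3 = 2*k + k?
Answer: 784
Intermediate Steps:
A(k) = -9*k (A(k) = -3*(2*k + k) = -9*k)
b(X) = X (b(X) = X + 0 = X)
14*(11 + b(A(-5))) = 14*(11 - 9*(-5)) = 14*(11 + 45) = 14*56 = 784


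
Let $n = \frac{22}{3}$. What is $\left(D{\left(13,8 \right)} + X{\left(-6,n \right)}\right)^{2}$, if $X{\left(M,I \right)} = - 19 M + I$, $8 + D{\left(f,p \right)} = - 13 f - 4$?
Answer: $\frac{32041}{9} \approx 3560.1$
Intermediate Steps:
$n = \frac{22}{3}$ ($n = 22 \cdot \frac{1}{3} = \frac{22}{3} \approx 7.3333$)
$D{\left(f,p \right)} = -12 - 13 f$ ($D{\left(f,p \right)} = -8 - \left(4 + 13 f\right) = -12 - 13 f$)
$X{\left(M,I \right)} = I - 19 M$
$\left(D{\left(13,8 \right)} + X{\left(-6,n \right)}\right)^{2} = \left(\left(-12 - 169\right) + \left(\frac{22}{3} - -114\right)\right)^{2} = \left(\left(-12 - 169\right) + \left(\frac{22}{3} + 114\right)\right)^{2} = \left(-181 + \frac{364}{3}\right)^{2} = \left(- \frac{179}{3}\right)^{2} = \frac{32041}{9}$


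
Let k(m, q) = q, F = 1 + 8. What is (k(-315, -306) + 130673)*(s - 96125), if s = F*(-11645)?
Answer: -26194641310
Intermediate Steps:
F = 9
s = -104805 (s = 9*(-11645) = -104805)
(k(-315, -306) + 130673)*(s - 96125) = (-306 + 130673)*(-104805 - 96125) = 130367*(-200930) = -26194641310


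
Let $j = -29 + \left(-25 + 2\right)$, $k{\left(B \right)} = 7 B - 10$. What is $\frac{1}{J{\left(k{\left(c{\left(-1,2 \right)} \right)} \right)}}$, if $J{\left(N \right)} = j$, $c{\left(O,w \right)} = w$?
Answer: $- \frac{1}{52} \approx -0.019231$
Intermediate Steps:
$k{\left(B \right)} = -10 + 7 B$
$j = -52$ ($j = -29 - 23 = -52$)
$J{\left(N \right)} = -52$
$\frac{1}{J{\left(k{\left(c{\left(-1,2 \right)} \right)} \right)}} = \frac{1}{-52} = - \frac{1}{52}$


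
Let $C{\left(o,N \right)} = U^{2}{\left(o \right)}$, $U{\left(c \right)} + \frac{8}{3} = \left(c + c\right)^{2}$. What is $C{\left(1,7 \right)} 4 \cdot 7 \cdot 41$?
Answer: $\frac{18368}{9} \approx 2040.9$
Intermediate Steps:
$U{\left(c \right)} = - \frac{8}{3} + 4 c^{2}$ ($U{\left(c \right)} = - \frac{8}{3} + \left(c + c\right)^{2} = - \frac{8}{3} + \left(2 c\right)^{2} = - \frac{8}{3} + 4 c^{2}$)
$C{\left(o,N \right)} = \left(- \frac{8}{3} + 4 o^{2}\right)^{2}$
$C{\left(1,7 \right)} 4 \cdot 7 \cdot 41 = \frac{16 \left(-2 + 3 \cdot 1^{2}\right)^{2}}{9} \cdot 4 \cdot 7 \cdot 41 = \frac{16 \left(-2 + 3 \cdot 1\right)^{2}}{9} \cdot 28 \cdot 41 = \frac{16 \left(-2 + 3\right)^{2}}{9} \cdot 28 \cdot 41 = \frac{16 \cdot 1^{2}}{9} \cdot 28 \cdot 41 = \frac{16}{9} \cdot 1 \cdot 28 \cdot 41 = \frac{16}{9} \cdot 28 \cdot 41 = \frac{448}{9} \cdot 41 = \frac{18368}{9}$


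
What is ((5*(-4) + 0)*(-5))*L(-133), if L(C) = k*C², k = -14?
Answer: -24764600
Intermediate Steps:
L(C) = -14*C²
((5*(-4) + 0)*(-5))*L(-133) = ((5*(-4) + 0)*(-5))*(-14*(-133)²) = ((-20 + 0)*(-5))*(-14*17689) = -20*(-5)*(-247646) = 100*(-247646) = -24764600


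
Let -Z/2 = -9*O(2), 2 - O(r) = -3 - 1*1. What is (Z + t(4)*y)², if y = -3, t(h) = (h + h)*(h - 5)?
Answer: 17424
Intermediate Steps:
O(r) = 6 (O(r) = 2 - (-3 - 1*1) = 2 - (-3 - 1) = 2 - 1*(-4) = 2 + 4 = 6)
t(h) = 2*h*(-5 + h) (t(h) = (2*h)*(-5 + h) = 2*h*(-5 + h))
Z = 108 (Z = -(-18)*6 = -2*(-54) = 108)
(Z + t(4)*y)² = (108 + (2*4*(-5 + 4))*(-3))² = (108 + (2*4*(-1))*(-3))² = (108 - 8*(-3))² = (108 + 24)² = 132² = 17424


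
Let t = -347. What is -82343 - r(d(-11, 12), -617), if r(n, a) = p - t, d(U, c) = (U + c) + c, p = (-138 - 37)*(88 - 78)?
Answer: -80940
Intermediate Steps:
p = -1750 (p = -175*10 = -1750)
d(U, c) = U + 2*c
r(n, a) = -1403 (r(n, a) = -1750 - 1*(-347) = -1750 + 347 = -1403)
-82343 - r(d(-11, 12), -617) = -82343 - 1*(-1403) = -82343 + 1403 = -80940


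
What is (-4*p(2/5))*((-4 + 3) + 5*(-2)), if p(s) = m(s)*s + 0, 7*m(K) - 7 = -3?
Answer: 352/35 ≈ 10.057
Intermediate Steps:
m(K) = 4/7 (m(K) = 1 + (⅐)*(-3) = 1 - 3/7 = 4/7)
p(s) = 4*s/7 (p(s) = 4*s/7 + 0 = 4*s/7)
(-4*p(2/5))*((-4 + 3) + 5*(-2)) = (-16*2/5/7)*((-4 + 3) + 5*(-2)) = (-16*2*(⅕)/7)*(-1 - 10) = -16*2/(7*5)*(-11) = -4*8/35*(-11) = -32/35*(-11) = 352/35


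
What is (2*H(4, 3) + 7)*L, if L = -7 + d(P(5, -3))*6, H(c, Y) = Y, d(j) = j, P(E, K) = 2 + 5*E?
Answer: 2015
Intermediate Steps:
L = 155 (L = -7 + (2 + 5*5)*6 = -7 + (2 + 25)*6 = -7 + 27*6 = -7 + 162 = 155)
(2*H(4, 3) + 7)*L = (2*3 + 7)*155 = (6 + 7)*155 = 13*155 = 2015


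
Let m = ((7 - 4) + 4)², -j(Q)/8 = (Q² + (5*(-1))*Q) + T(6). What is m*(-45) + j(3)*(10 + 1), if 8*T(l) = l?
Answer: -1743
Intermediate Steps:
T(l) = l/8
j(Q) = -6 - 8*Q² + 40*Q (j(Q) = -8*((Q² + (5*(-1))*Q) + (⅛)*6) = -8*((Q² - 5*Q) + ¾) = -8*(¾ + Q² - 5*Q) = -6 - 8*Q² + 40*Q)
m = 49 (m = (3 + 4)² = 7² = 49)
m*(-45) + j(3)*(10 + 1) = 49*(-45) + (-6 - 8*3² + 40*3)*(10 + 1) = -2205 + (-6 - 8*9 + 120)*11 = -2205 + (-6 - 72 + 120)*11 = -2205 + 42*11 = -2205 + 462 = -1743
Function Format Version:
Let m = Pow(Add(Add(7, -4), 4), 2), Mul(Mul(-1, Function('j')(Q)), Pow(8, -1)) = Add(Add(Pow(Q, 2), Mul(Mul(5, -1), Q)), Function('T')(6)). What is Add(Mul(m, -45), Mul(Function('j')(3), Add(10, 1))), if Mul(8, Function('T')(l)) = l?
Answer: -1743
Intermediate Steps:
Function('T')(l) = Mul(Rational(1, 8), l)
Function('j')(Q) = Add(-6, Mul(-8, Pow(Q, 2)), Mul(40, Q)) (Function('j')(Q) = Mul(-8, Add(Add(Pow(Q, 2), Mul(Mul(5, -1), Q)), Mul(Rational(1, 8), 6))) = Mul(-8, Add(Add(Pow(Q, 2), Mul(-5, Q)), Rational(3, 4))) = Mul(-8, Add(Rational(3, 4), Pow(Q, 2), Mul(-5, Q))) = Add(-6, Mul(-8, Pow(Q, 2)), Mul(40, Q)))
m = 49 (m = Pow(Add(3, 4), 2) = Pow(7, 2) = 49)
Add(Mul(m, -45), Mul(Function('j')(3), Add(10, 1))) = Add(Mul(49, -45), Mul(Add(-6, Mul(-8, Pow(3, 2)), Mul(40, 3)), Add(10, 1))) = Add(-2205, Mul(Add(-6, Mul(-8, 9), 120), 11)) = Add(-2205, Mul(Add(-6, -72, 120), 11)) = Add(-2205, Mul(42, 11)) = Add(-2205, 462) = -1743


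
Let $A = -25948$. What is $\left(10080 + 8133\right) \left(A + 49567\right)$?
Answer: $430172847$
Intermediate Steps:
$\left(10080 + 8133\right) \left(A + 49567\right) = \left(10080 + 8133\right) \left(-25948 + 49567\right) = 18213 \cdot 23619 = 430172847$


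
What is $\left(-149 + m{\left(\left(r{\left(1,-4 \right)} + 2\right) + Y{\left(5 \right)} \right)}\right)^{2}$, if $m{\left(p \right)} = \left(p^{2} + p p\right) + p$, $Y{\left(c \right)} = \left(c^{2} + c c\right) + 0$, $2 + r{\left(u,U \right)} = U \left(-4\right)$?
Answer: $74459641$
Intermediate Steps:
$r{\left(u,U \right)} = -2 - 4 U$ ($r{\left(u,U \right)} = -2 + U \left(-4\right) = -2 - 4 U$)
$Y{\left(c \right)} = 2 c^{2}$ ($Y{\left(c \right)} = \left(c^{2} + c^{2}\right) + 0 = 2 c^{2} + 0 = 2 c^{2}$)
$m{\left(p \right)} = p + 2 p^{2}$ ($m{\left(p \right)} = \left(p^{2} + p^{2}\right) + p = 2 p^{2} + p = p + 2 p^{2}$)
$\left(-149 + m{\left(\left(r{\left(1,-4 \right)} + 2\right) + Y{\left(5 \right)} \right)}\right)^{2} = \left(-149 + \left(\left(\left(-2 - -16\right) + 2\right) + 2 \cdot 5^{2}\right) \left(1 + 2 \left(\left(\left(-2 - -16\right) + 2\right) + 2 \cdot 5^{2}\right)\right)\right)^{2} = \left(-149 + \left(\left(\left(-2 + 16\right) + 2\right) + 2 \cdot 25\right) \left(1 + 2 \left(\left(\left(-2 + 16\right) + 2\right) + 2 \cdot 25\right)\right)\right)^{2} = \left(-149 + \left(\left(14 + 2\right) + 50\right) \left(1 + 2 \left(\left(14 + 2\right) + 50\right)\right)\right)^{2} = \left(-149 + \left(16 + 50\right) \left(1 + 2 \left(16 + 50\right)\right)\right)^{2} = \left(-149 + 66 \left(1 + 2 \cdot 66\right)\right)^{2} = \left(-149 + 66 \left(1 + 132\right)\right)^{2} = \left(-149 + 66 \cdot 133\right)^{2} = \left(-149 + 8778\right)^{2} = 8629^{2} = 74459641$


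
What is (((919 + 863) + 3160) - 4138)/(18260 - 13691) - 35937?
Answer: -54731783/1523 ≈ -35937.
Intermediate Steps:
(((919 + 863) + 3160) - 4138)/(18260 - 13691) - 35937 = ((1782 + 3160) - 4138)/4569 - 35937 = (4942 - 4138)*(1/4569) - 35937 = 804*(1/4569) - 35937 = 268/1523 - 35937 = -54731783/1523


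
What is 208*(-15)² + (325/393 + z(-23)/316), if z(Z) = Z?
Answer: 5812092061/124188 ≈ 46801.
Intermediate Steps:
208*(-15)² + (325/393 + z(-23)/316) = 208*(-15)² + (325/393 - 23/316) = 208*225 + (325*(1/393) - 23*1/316) = 46800 + (325/393 - 23/316) = 46800 + 93661/124188 = 5812092061/124188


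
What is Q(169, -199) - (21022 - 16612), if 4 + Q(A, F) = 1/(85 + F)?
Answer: -503197/114 ≈ -4414.0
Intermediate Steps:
Q(A, F) = -4 + 1/(85 + F)
Q(169, -199) - (21022 - 16612) = (-339 - 4*(-199))/(85 - 199) - (21022 - 16612) = (-339 + 796)/(-114) - 1*4410 = -1/114*457 - 4410 = -457/114 - 4410 = -503197/114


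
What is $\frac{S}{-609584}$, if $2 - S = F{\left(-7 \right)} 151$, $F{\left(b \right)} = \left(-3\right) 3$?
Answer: $- \frac{1361}{609584} \approx -0.0022327$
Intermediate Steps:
$F{\left(b \right)} = -9$
$S = 1361$ ($S = 2 - \left(-9\right) 151 = 2 - -1359 = 2 + 1359 = 1361$)
$\frac{S}{-609584} = \frac{1361}{-609584} = 1361 \left(- \frac{1}{609584}\right) = - \frac{1361}{609584}$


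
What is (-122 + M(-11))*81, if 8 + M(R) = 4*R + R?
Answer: -14985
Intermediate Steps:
M(R) = -8 + 5*R (M(R) = -8 + (4*R + R) = -8 + 5*R)
(-122 + M(-11))*81 = (-122 + (-8 + 5*(-11)))*81 = (-122 + (-8 - 55))*81 = (-122 - 63)*81 = -185*81 = -14985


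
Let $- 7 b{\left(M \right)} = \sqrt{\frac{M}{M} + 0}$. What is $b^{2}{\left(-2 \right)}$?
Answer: $\frac{1}{49} \approx 0.020408$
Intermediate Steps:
$b{\left(M \right)} = - \frac{1}{7}$ ($b{\left(M \right)} = - \frac{\sqrt{\frac{M}{M} + 0}}{7} = - \frac{\sqrt{1 + 0}}{7} = - \frac{\sqrt{1}}{7} = \left(- \frac{1}{7}\right) 1 = - \frac{1}{7}$)
$b^{2}{\left(-2 \right)} = \left(- \frac{1}{7}\right)^{2} = \frac{1}{49}$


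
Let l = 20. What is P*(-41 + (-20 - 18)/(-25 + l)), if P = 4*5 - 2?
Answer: -3006/5 ≈ -601.20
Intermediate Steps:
P = 18 (P = 20 - 2 = 18)
P*(-41 + (-20 - 18)/(-25 + l)) = 18*(-41 + (-20 - 18)/(-25 + 20)) = 18*(-41 - 38/(-5)) = 18*(-41 - 38*(-1/5)) = 18*(-41 + 38/5) = 18*(-167/5) = -3006/5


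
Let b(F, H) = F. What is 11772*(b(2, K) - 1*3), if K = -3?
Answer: -11772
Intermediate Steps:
11772*(b(2, K) - 1*3) = 11772*(2 - 1*3) = 11772*(2 - 3) = 11772*(-1) = -11772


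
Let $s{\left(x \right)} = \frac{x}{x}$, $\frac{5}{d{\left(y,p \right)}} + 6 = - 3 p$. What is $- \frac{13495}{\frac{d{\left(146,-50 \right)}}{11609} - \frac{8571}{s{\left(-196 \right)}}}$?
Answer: $\frac{22559537520}{14328106411} \approx 1.5745$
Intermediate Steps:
$d{\left(y,p \right)} = \frac{5}{-6 - 3 p}$
$s{\left(x \right)} = 1$
$- \frac{13495}{\frac{d{\left(146,-50 \right)}}{11609} - \frac{8571}{s{\left(-196 \right)}}} = - \frac{13495}{\frac{\left(-5\right) \frac{1}{6 + 3 \left(-50\right)}}{11609} - \frac{8571}{1}} = - \frac{13495}{- \frac{5}{6 - 150} \cdot \frac{1}{11609} - 8571} = - \frac{13495}{- \frac{5}{-144} \cdot \frac{1}{11609} - 8571} = - \frac{13495}{\left(-5\right) \left(- \frac{1}{144}\right) \frac{1}{11609} - 8571} = - \frac{13495}{\frac{5}{144} \cdot \frac{1}{11609} - 8571} = - \frac{13495}{\frac{5}{1671696} - 8571} = - \frac{13495}{- \frac{14328106411}{1671696}} = \left(-13495\right) \left(- \frac{1671696}{14328106411}\right) = \frac{22559537520}{14328106411}$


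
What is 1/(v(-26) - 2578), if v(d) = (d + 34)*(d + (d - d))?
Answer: -1/2786 ≈ -0.00035894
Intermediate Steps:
v(d) = d*(34 + d) (v(d) = (34 + d)*(d + 0) = (34 + d)*d = d*(34 + d))
1/(v(-26) - 2578) = 1/(-26*(34 - 26) - 2578) = 1/(-26*8 - 2578) = 1/(-208 - 2578) = 1/(-2786) = -1/2786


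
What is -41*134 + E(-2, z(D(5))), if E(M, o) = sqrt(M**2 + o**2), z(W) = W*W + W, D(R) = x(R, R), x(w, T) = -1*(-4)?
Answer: -5494 + 2*sqrt(101) ≈ -5473.9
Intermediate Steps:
x(w, T) = 4
D(R) = 4
z(W) = W + W**2 (z(W) = W**2 + W = W + W**2)
-41*134 + E(-2, z(D(5))) = -41*134 + sqrt((-2)**2 + (4*(1 + 4))**2) = -5494 + sqrt(4 + (4*5)**2) = -5494 + sqrt(4 + 20**2) = -5494 + sqrt(4 + 400) = -5494 + sqrt(404) = -5494 + 2*sqrt(101)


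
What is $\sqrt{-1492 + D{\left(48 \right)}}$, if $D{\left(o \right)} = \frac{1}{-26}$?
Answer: $\frac{i \sqrt{1008618}}{26} \approx 38.627 i$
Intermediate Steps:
$D{\left(o \right)} = - \frac{1}{26}$
$\sqrt{-1492 + D{\left(48 \right)}} = \sqrt{-1492 - \frac{1}{26}} = \sqrt{- \frac{38793}{26}} = \frac{i \sqrt{1008618}}{26}$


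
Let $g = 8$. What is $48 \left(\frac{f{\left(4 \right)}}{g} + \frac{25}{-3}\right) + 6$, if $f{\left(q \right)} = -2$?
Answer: $-406$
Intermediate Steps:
$48 \left(\frac{f{\left(4 \right)}}{g} + \frac{25}{-3}\right) + 6 = 48 \left(- \frac{2}{8} + \frac{25}{-3}\right) + 6 = 48 \left(\left(-2\right) \frac{1}{8} + 25 \left(- \frac{1}{3}\right)\right) + 6 = 48 \left(- \frac{1}{4} - \frac{25}{3}\right) + 6 = 48 \left(- \frac{103}{12}\right) + 6 = -412 + 6 = -406$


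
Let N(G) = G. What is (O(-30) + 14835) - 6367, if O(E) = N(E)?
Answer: 8438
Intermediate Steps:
O(E) = E
(O(-30) + 14835) - 6367 = (-30 + 14835) - 6367 = 14805 - 6367 = 8438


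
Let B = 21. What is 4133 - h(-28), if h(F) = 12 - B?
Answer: 4142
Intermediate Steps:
h(F) = -9 (h(F) = 12 - 1*21 = 12 - 21 = -9)
4133 - h(-28) = 4133 - 1*(-9) = 4133 + 9 = 4142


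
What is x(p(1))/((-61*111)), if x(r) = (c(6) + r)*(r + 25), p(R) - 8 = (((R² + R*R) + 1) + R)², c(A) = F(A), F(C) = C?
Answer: -490/2257 ≈ -0.21710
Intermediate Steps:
c(A) = A
p(R) = 8 + (1 + R + 2*R²)² (p(R) = 8 + (((R² + R*R) + 1) + R)² = 8 + (((R² + R²) + 1) + R)² = 8 + ((2*R² + 1) + R)² = 8 + ((1 + 2*R²) + R)² = 8 + (1 + R + 2*R²)²)
x(r) = (6 + r)*(25 + r) (x(r) = (6 + r)*(r + 25) = (6 + r)*(25 + r))
x(p(1))/((-61*111)) = (150 + (8 + (1 + 1 + 2*1²)²)² + 31*(8 + (1 + 1 + 2*1²)²))/((-61*111)) = (150 + (8 + (1 + 1 + 2*1)²)² + 31*(8 + (1 + 1 + 2*1)²))/(-6771) = (150 + (8 + (1 + 1 + 2)²)² + 31*(8 + (1 + 1 + 2)²))*(-1/6771) = (150 + (8 + 4²)² + 31*(8 + 4²))*(-1/6771) = (150 + (8 + 16)² + 31*(8 + 16))*(-1/6771) = (150 + 24² + 31*24)*(-1/6771) = (150 + 576 + 744)*(-1/6771) = 1470*(-1/6771) = -490/2257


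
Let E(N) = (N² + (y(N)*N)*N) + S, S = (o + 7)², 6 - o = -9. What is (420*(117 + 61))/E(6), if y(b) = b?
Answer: 9345/92 ≈ 101.58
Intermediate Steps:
o = 15 (o = 6 - 1*(-9) = 6 + 9 = 15)
S = 484 (S = (15 + 7)² = 22² = 484)
E(N) = 484 + N² + N³ (E(N) = (N² + (N*N)*N) + 484 = (N² + N²*N) + 484 = (N² + N³) + 484 = 484 + N² + N³)
(420*(117 + 61))/E(6) = (420*(117 + 61))/(484 + 6² + 6³) = (420*178)/(484 + 36 + 216) = 74760/736 = 74760*(1/736) = 9345/92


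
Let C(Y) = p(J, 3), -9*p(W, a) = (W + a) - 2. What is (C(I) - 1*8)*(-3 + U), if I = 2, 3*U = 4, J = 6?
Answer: 395/27 ≈ 14.630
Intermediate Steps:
U = 4/3 (U = (⅓)*4 = 4/3 ≈ 1.3333)
p(W, a) = 2/9 - W/9 - a/9 (p(W, a) = -((W + a) - 2)/9 = -(-2 + W + a)/9 = 2/9 - W/9 - a/9)
C(Y) = -7/9 (C(Y) = 2/9 - ⅑*6 - ⅑*3 = 2/9 - ⅔ - ⅓ = -7/9)
(C(I) - 1*8)*(-3 + U) = (-7/9 - 1*8)*(-3 + 4/3) = (-7/9 - 8)*(-5/3) = -79/9*(-5/3) = 395/27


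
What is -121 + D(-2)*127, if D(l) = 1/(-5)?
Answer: -732/5 ≈ -146.40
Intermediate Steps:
D(l) = -⅕
-121 + D(-2)*127 = -121 - ⅕*127 = -121 - 127/5 = -732/5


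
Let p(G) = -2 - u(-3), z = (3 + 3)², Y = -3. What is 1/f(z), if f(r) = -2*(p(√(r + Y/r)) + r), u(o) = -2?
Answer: -1/72 ≈ -0.013889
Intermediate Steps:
z = 36 (z = 6² = 36)
p(G) = 0 (p(G) = -2 - 1*(-2) = -2 + 2 = 0)
f(r) = -2*r (f(r) = -2*(0 + r) = -2*r)
1/f(z) = 1/(-2*36) = 1/(-72) = -1/72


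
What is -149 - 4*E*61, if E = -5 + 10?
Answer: -1369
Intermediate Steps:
E = 5
-149 - 4*E*61 = -149 - 4*5*61 = -149 - 20*61 = -149 - 1220 = -1369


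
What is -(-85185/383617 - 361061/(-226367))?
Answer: -119226064742/86838229439 ≈ -1.3730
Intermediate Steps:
-(-85185/383617 - 361061/(-226367)) = -(-85185*1/383617 - 361061*(-1/226367)) = -(-85185/383617 + 361061/226367) = -1*119226064742/86838229439 = -119226064742/86838229439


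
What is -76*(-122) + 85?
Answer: 9357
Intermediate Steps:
-76*(-122) + 85 = 9272 + 85 = 9357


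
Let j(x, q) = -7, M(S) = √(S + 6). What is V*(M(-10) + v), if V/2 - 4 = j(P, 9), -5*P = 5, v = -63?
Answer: 378 - 12*I ≈ 378.0 - 12.0*I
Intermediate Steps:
P = -1 (P = -⅕*5 = -1)
M(S) = √(6 + S)
V = -6 (V = 8 + 2*(-7) = 8 - 14 = -6)
V*(M(-10) + v) = -6*(√(6 - 10) - 63) = -6*(√(-4) - 63) = -6*(2*I - 63) = -6*(-63 + 2*I) = 378 - 12*I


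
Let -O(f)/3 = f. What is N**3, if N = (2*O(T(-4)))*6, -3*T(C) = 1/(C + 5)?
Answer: 1728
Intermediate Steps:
T(C) = -1/(3*(5 + C)) (T(C) = -1/(3*(C + 5)) = -1/(3*(5 + C)))
O(f) = -3*f
N = 12 (N = (2*(-(-3)/(15 + 3*(-4))))*6 = (2*(-(-3)/(15 - 12)))*6 = (2*(-(-3)/3))*6 = (2*(-3*(-1/3)))*6 = (2*1)*6 = 2*6 = 12)
N**3 = 12**3 = 1728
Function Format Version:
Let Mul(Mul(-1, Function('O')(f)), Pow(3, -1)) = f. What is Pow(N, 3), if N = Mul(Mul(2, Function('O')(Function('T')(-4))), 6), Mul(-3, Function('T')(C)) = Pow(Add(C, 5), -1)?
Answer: 1728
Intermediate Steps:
Function('T')(C) = Mul(Rational(-1, 3), Pow(Add(5, C), -1)) (Function('T')(C) = Mul(Rational(-1, 3), Pow(Add(C, 5), -1)) = Mul(Rational(-1, 3), Pow(Add(5, C), -1)))
Function('O')(f) = Mul(-3, f)
N = 12 (N = Mul(Mul(2, Mul(-3, Mul(-1, Pow(Add(15, Mul(3, -4)), -1)))), 6) = Mul(Mul(2, Mul(-3, Mul(-1, Pow(Add(15, -12), -1)))), 6) = Mul(Mul(2, Mul(-3, Mul(-1, Pow(3, -1)))), 6) = Mul(Mul(2, Mul(-3, Mul(-1, Rational(1, 3)))), 6) = Mul(Mul(2, Mul(-3, Rational(-1, 3))), 6) = Mul(Mul(2, 1), 6) = Mul(2, 6) = 12)
Pow(N, 3) = Pow(12, 3) = 1728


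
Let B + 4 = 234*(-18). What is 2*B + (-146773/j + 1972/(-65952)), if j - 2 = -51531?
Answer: -7161518212237/849610152 ≈ -8429.2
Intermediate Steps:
j = -51529 (j = 2 - 51531 = -51529)
B = -4216 (B = -4 + 234*(-18) = -4 - 4212 = -4216)
2*B + (-146773/j + 1972/(-65952)) = 2*(-4216) + (-146773/(-51529) + 1972/(-65952)) = -8432 + (-146773*(-1/51529) + 1972*(-1/65952)) = -8432 + (146773/51529 - 493/16488) = -8432 + 2394589427/849610152 = -7161518212237/849610152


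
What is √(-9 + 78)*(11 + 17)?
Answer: 28*√69 ≈ 232.59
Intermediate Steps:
√(-9 + 78)*(11 + 17) = √69*28 = 28*√69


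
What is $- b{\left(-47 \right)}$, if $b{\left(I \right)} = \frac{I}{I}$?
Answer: $-1$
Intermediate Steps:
$b{\left(I \right)} = 1$
$- b{\left(-47 \right)} = \left(-1\right) 1 = -1$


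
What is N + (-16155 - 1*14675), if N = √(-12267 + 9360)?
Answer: -30830 + 3*I*√323 ≈ -30830.0 + 53.917*I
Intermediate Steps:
N = 3*I*√323 (N = √(-2907) = 3*I*√323 ≈ 53.917*I)
N + (-16155 - 1*14675) = 3*I*√323 + (-16155 - 1*14675) = 3*I*√323 + (-16155 - 14675) = 3*I*√323 - 30830 = -30830 + 3*I*√323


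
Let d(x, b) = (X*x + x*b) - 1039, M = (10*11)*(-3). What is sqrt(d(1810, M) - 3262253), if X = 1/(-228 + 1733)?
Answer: I*sqrt(349773386830)/301 ≈ 1964.8*I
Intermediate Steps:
M = -330 (M = 110*(-3) = -330)
X = 1/1505 ≈ 0.00066445
d(x, b) = -1039 + x/1505 + b*x (d(x, b) = (x/1505 + x*b) - 1039 = (x/1505 + b*x) - 1039 = -1039 + x/1505 + b*x)
sqrt(d(1810, M) - 3262253) = sqrt((-1039 + (1/1505)*1810 - 330*1810) - 3262253) = sqrt((-1039 + 362/301 - 597300) - 3262253) = sqrt(-180099677/301 - 3262253) = sqrt(-1162037830/301) = I*sqrt(349773386830)/301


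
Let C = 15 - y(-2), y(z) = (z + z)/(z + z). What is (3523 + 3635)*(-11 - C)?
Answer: -178950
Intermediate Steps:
y(z) = 1 (y(z) = (2*z)/((2*z)) = (2*z)*(1/(2*z)) = 1)
C = 14 (C = 15 - 1*1 = 15 - 1 = 14)
(3523 + 3635)*(-11 - C) = (3523 + 3635)*(-11 - 1*14) = 7158*(-11 - 14) = 7158*(-25) = -178950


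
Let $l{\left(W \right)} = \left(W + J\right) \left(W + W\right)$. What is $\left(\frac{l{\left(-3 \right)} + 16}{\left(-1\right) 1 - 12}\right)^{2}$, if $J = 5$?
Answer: $\frac{16}{169} \approx 0.094675$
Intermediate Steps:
$l{\left(W \right)} = 2 W \left(5 + W\right)$ ($l{\left(W \right)} = \left(W + 5\right) \left(W + W\right) = \left(5 + W\right) 2 W = 2 W \left(5 + W\right)$)
$\left(\frac{l{\left(-3 \right)} + 16}{\left(-1\right) 1 - 12}\right)^{2} = \left(\frac{2 \left(-3\right) \left(5 - 3\right) + 16}{\left(-1\right) 1 - 12}\right)^{2} = \left(\frac{2 \left(-3\right) 2 + 16}{-1 - 12}\right)^{2} = \left(\frac{-12 + 16}{-13}\right)^{2} = \left(4 \left(- \frac{1}{13}\right)\right)^{2} = \left(- \frac{4}{13}\right)^{2} = \frac{16}{169}$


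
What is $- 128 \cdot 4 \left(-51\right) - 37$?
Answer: $26075$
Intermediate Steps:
$- 128 \cdot 4 \left(-51\right) - 37 = \left(-128\right) \left(-204\right) - 37 = 26112 - 37 = 26075$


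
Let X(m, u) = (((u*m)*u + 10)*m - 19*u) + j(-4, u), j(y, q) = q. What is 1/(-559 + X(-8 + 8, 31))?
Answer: -1/1117 ≈ -0.00089526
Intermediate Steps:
X(m, u) = -18*u + m*(10 + m*u²) (X(m, u) = (((u*m)*u + 10)*m - 19*u) + u = (((m*u)*u + 10)*m - 19*u) + u = ((m*u² + 10)*m - 19*u) + u = ((10 + m*u²)*m - 19*u) + u = (m*(10 + m*u²) - 19*u) + u = (-19*u + m*(10 + m*u²)) + u = -18*u + m*(10 + m*u²))
1/(-559 + X(-8 + 8, 31)) = 1/(-559 + (-18*31 + 10*(-8 + 8) + (-8 + 8)²*31²)) = 1/(-559 + (-558 + 10*0 + 0²*961)) = 1/(-559 + (-558 + 0 + 0*961)) = 1/(-559 + (-558 + 0 + 0)) = 1/(-559 - 558) = 1/(-1117) = -1/1117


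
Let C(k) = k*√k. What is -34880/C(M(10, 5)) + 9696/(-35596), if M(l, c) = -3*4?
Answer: -2424/8899 - 4360*I*√3/9 ≈ -0.27239 - 839.08*I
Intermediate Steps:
M(l, c) = -12
C(k) = k^(3/2)
-34880/C(M(10, 5)) + 9696/(-35596) = -34880*I*√3/72 + 9696/(-35596) = -34880*I*√3/72 + 9696*(-1/35596) = -4360*I*√3/9 - 2424/8899 = -2424/8899 - 4360*I*√3/9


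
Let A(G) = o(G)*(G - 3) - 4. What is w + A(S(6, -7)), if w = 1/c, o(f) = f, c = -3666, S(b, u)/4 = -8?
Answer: 4091255/3666 ≈ 1116.0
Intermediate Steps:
S(b, u) = -32 (S(b, u) = 4*(-8) = -32)
w = -1/3666 (w = 1/(-3666) = -1/3666 ≈ -0.00027278)
A(G) = -4 + G*(-3 + G) (A(G) = G*(G - 3) - 4 = G*(-3 + G) - 4 = -4 + G*(-3 + G))
w + A(S(6, -7)) = -1/3666 + (-4 + (-32)² - 3*(-32)) = -1/3666 + (-4 + 1024 + 96) = -1/3666 + 1116 = 4091255/3666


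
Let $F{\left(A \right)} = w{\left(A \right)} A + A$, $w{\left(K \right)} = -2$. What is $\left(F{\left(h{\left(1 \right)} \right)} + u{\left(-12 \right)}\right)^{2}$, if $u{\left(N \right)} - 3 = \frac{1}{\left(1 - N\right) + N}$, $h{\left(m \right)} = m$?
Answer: $9$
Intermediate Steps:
$F{\left(A \right)} = - A$ ($F{\left(A \right)} = - 2 A + A = - A$)
$u{\left(N \right)} = 4$ ($u{\left(N \right)} = 3 + \frac{1}{\left(1 - N\right) + N} = 3 + 1^{-1} = 3 + 1 = 4$)
$\left(F{\left(h{\left(1 \right)} \right)} + u{\left(-12 \right)}\right)^{2} = \left(\left(-1\right) 1 + 4\right)^{2} = \left(-1 + 4\right)^{2} = 3^{2} = 9$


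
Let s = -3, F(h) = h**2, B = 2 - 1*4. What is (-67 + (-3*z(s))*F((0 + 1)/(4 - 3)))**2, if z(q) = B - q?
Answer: 4900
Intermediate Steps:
B = -2 (B = 2 - 4 = -2)
z(q) = -2 - q
(-67 + (-3*z(s))*F((0 + 1)/(4 - 3)))**2 = (-67 + (-3*(-2 - 1*(-3)))*((0 + 1)/(4 - 3))**2)**2 = (-67 + (-3*(-2 + 3))*(1/1)**2)**2 = (-67 + (-3*1)*(1*1)**2)**2 = (-67 - 3*1**2)**2 = (-67 - 3*1)**2 = (-67 - 3)**2 = (-70)**2 = 4900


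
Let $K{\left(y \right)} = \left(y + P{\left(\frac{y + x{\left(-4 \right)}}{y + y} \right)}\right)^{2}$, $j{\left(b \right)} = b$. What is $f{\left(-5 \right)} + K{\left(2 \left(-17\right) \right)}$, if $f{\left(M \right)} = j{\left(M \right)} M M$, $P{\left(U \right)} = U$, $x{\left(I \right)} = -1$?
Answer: $\frac{4606729}{4624} \approx 996.26$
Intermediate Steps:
$f{\left(M \right)} = M^{3}$ ($f{\left(M \right)} = M M M = M^{2} M = M^{3}$)
$K{\left(y \right)} = \left(y + \frac{-1 + y}{2 y}\right)^{2}$ ($K{\left(y \right)} = \left(y + \frac{y - 1}{y + y}\right)^{2} = \left(y + \frac{-1 + y}{2 y}\right)^{2}$)
$f{\left(-5 \right)} + K{\left(2 \left(-17\right) \right)} = \left(-5\right)^{3} + \frac{\left(-1 + 2 \left(-17\right) + 2 \left(2 \left(-17\right)\right)^{2}\right)^{2}}{4 \cdot 1156} = -125 + \frac{\left(-1 - 34 + 2 \left(-34\right)^{2}\right)^{2}}{4 \cdot 1156} = -125 + \frac{1}{4} \cdot \frac{1}{1156} \left(-1 - 34 + 2 \cdot 1156\right)^{2} = -125 + \frac{1}{4} \cdot \frac{1}{1156} \left(-1 - 34 + 2312\right)^{2} = -125 + \frac{1}{4} \cdot \frac{1}{1156} \cdot 2277^{2} = -125 + \frac{1}{4} \cdot \frac{1}{1156} \cdot 5184729 = -125 + \frac{5184729}{4624} = \frac{4606729}{4624}$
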